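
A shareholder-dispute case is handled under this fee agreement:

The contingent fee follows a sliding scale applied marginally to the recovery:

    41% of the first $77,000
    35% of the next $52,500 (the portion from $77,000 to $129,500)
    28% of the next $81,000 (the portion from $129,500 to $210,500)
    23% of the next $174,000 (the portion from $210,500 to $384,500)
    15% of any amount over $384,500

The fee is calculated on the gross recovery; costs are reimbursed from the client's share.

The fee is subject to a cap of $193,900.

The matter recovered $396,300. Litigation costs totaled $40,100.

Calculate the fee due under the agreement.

Fee base is the gross recovery, $396,300; costs are reimbursed separately.
First $77,000 at 41% = $31,570.00
Next $52,500 at 35% = $18,375.00
Next $81,000 at 28% = $22,680.00
Next $174,000 at 23% = $40,020.00
Remaining $11,800 at 15% = $1,770.00
Fee: $31,570.00 + $18,375.00 + $22,680.00 + $40,020.00 + $1,770.00 = $114,415.00
$114,415.00 is under the $193,900 cap.

$114,415.00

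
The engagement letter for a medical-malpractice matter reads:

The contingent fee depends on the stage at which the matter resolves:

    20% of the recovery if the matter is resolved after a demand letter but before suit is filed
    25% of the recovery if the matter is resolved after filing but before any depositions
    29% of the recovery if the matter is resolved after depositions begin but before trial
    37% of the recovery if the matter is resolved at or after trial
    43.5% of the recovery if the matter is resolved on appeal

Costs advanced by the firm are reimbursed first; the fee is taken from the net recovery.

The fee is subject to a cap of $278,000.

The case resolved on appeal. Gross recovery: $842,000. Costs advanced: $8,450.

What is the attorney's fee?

Fee base (net of costs): $842,000 − $8,450 = $833,550
The matter resolved on appeal, so the 43.5% rate applies.
$833,550 × 43.5% = $362,594.25
$362,594.25 exceeds the $278,000 cap, so the fee is capped at $278,000.00.

$278,000.00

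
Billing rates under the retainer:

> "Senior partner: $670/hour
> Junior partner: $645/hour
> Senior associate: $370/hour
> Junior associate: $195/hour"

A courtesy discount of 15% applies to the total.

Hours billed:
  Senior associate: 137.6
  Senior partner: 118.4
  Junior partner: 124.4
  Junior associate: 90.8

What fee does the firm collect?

$193,956.40

Senior partner: 118.4 × $670 = $79,328.00
Junior partner: 124.4 × $645 = $80,238.00
Senior associate: 137.6 × $370 = $50,912.00
Junior associate: 90.8 × $195 = $17,706.00
Subtotal: $228,184.00
Less 15% discount: −$34,227.60
Total: $228,184.00 − $34,227.60 = $193,956.40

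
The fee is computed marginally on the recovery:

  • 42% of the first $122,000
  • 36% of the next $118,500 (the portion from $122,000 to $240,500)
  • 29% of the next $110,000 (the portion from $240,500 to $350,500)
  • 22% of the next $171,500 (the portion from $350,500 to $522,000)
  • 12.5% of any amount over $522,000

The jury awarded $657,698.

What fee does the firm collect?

First $122,000 at 42% = $51,240.00
Next $118,500 at 36% = $42,660.00
Next $110,000 at 29% = $31,900.00
Next $171,500 at 22% = $37,730.00
Remaining $135,698 at 12.5% = $16,962.25
Fee: $51,240.00 + $42,660.00 + $31,900.00 + $37,730.00 + $16,962.25 = $180,492.25

$180,492.25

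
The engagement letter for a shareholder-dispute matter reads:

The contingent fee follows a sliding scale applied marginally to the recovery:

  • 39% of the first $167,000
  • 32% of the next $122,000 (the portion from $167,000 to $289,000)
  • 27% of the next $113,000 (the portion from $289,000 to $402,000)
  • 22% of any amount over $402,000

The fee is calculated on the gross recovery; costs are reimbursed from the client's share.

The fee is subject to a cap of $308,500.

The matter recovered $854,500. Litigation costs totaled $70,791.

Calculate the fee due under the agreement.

$234,230.00

Fee base is the gross recovery, $854,500; costs are reimbursed separately.
First $167,000 at 39% = $65,130.00
Next $122,000 at 32% = $39,040.00
Next $113,000 at 27% = $30,510.00
Remaining $452,500 at 22% = $99,550.00
Fee: $65,130.00 + $39,040.00 + $30,510.00 + $99,550.00 = $234,230.00
$234,230.00 is under the $308,500 cap.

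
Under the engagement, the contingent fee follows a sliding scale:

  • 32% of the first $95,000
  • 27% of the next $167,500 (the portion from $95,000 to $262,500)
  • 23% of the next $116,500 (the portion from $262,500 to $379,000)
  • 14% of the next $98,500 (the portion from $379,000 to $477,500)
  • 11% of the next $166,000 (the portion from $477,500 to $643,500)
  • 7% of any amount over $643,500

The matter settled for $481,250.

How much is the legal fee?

$116,622.50

First $95,000 at 32% = $30,400.00
Next $167,500 at 27% = $45,225.00
Next $116,500 at 23% = $26,795.00
Next $98,500 at 14% = $13,790.00
Remaining $3,750 at 11% = $412.50
Fee: $30,400.00 + $45,225.00 + $26,795.00 + $13,790.00 + $412.50 = $116,622.50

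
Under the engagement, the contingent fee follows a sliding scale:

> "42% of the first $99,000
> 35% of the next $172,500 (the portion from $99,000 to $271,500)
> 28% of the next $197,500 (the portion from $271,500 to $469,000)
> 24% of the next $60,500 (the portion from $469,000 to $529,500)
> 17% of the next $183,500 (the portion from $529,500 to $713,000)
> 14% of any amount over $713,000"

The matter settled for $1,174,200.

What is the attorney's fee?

$267,538.00

First $99,000 at 42% = $41,580.00
Next $172,500 at 35% = $60,375.00
Next $197,500 at 28% = $55,300.00
Next $60,500 at 24% = $14,520.00
Next $183,500 at 17% = $31,195.00
Remaining $461,200 at 14% = $64,568.00
Fee: $41,580.00 + $60,375.00 + $55,300.00 + $14,520.00 + $31,195.00 + $64,568.00 = $267,538.00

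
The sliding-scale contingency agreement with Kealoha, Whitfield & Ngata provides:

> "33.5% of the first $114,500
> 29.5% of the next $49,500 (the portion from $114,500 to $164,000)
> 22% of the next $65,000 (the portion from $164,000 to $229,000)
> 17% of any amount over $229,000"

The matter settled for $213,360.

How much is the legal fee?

$63,819.20

First $114,500 at 33.5% = $38,357.50
Next $49,500 at 29.5% = $14,602.50
Remaining $49,360 at 22% = $10,859.20
Fee: $38,357.50 + $14,602.50 + $10,859.20 = $63,819.20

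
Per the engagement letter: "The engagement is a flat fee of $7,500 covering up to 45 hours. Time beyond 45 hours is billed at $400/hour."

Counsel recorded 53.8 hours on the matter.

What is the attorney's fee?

$11,020.00

Flat fee: $7,500.00
Excess hours: 53.8 − 45 = 8.8
Overrun: 8.8 × $400 = $3,520.00
Total: $7,500.00 + $3,520.00 = $11,020.00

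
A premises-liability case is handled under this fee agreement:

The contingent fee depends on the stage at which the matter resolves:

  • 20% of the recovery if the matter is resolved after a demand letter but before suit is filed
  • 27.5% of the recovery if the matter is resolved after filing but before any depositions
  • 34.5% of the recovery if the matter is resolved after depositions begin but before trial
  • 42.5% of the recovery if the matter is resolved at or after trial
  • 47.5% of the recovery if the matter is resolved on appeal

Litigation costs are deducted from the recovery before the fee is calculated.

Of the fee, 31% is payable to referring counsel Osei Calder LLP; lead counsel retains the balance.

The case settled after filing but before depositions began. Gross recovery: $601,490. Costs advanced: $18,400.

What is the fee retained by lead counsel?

Fee base (net of costs): $601,490 − $18,400 = $583,090
The matter settled after filing but before depositions began, so the 27.5% rate applies.
$583,090 × 27.5% = $160,349.75
Referral share: 31% of $160,349.75 = $49,708.42; lead counsel retains $160,349.75 − $49,708.42 = $110,641.33.

$110,641.33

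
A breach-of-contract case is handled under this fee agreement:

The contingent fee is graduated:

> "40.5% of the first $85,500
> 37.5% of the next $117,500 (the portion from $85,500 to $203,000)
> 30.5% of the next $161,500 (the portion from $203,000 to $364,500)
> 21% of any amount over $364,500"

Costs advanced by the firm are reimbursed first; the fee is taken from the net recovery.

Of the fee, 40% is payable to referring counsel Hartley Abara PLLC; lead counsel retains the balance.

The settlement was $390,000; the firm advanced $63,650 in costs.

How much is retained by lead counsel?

$69,787.05

Fee base (net of costs): $390,000 − $63,650 = $326,350
First $85,500 at 40.5% = $34,627.50
Next $117,500 at 37.5% = $44,062.50
Remaining $123,350 at 30.5% = $37,621.75
Fee: $34,627.50 + $44,062.50 + $37,621.75 = $116,311.75
Referral share: 40% of $116,311.75 = $46,524.70; lead counsel retains $116,311.75 − $46,524.70 = $69,787.05.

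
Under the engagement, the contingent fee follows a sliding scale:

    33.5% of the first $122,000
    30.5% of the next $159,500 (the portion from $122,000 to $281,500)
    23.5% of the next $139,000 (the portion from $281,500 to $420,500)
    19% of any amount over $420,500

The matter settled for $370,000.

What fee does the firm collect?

$110,315.00

First $122,000 at 33.5% = $40,870.00
Next $159,500 at 30.5% = $48,647.50
Remaining $88,500 at 23.5% = $20,797.50
Fee: $40,870.00 + $48,647.50 + $20,797.50 = $110,315.00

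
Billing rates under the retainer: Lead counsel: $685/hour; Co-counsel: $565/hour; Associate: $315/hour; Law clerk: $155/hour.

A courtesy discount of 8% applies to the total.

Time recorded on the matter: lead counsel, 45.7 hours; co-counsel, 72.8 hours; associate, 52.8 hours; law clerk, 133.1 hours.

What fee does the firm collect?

$100,923.08

Lead counsel: 45.7 × $685 = $31,304.50
Co-counsel: 72.8 × $565 = $41,132.00
Associate: 52.8 × $315 = $16,632.00
Law clerk: 133.1 × $155 = $20,630.50
Subtotal: $109,699.00
Less 8% discount: −$8,775.92
Total: $109,699.00 − $8,775.92 = $100,923.08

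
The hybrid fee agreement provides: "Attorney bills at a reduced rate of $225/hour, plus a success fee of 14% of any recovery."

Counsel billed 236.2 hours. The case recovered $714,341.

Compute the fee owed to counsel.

$153,152.74

Hourly: 236.2 × $225 = $53,145.00
Success fee: 14% of $714,341 = $100,007.74
Total: $53,145.00 + $100,007.74 = $153,152.74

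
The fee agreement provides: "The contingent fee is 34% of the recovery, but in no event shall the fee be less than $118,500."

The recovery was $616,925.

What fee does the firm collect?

34% of $616,925 = $209,754.50
That exceeds the $118,500 minimum.

$209,754.50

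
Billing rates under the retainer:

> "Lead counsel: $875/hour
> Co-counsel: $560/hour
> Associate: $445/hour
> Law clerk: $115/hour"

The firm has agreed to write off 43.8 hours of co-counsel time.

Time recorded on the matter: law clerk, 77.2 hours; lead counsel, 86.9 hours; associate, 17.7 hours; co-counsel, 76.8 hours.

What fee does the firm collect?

$111,272.00

Lead counsel: 86.9 × $875 = $76,037.50
Co-counsel: 76.8 × $560 = $43,008.00
Associate: 17.7 × $445 = $7,876.50
Law clerk: 77.2 × $115 = $8,878.00
Subtotal: $135,800.00
Write-off: 43.8 × $560 = $24,528.00
Total: $135,800.00 − $24,528.00 = $111,272.00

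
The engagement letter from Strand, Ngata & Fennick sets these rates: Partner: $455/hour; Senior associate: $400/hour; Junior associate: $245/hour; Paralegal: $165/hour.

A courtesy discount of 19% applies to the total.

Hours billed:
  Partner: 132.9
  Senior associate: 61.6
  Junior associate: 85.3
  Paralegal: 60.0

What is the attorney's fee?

$93,885.48

Partner: 132.9 × $455 = $60,469.50
Senior associate: 61.6 × $400 = $24,640.00
Junior associate: 85.3 × $245 = $20,898.50
Paralegal: 60.0 × $165 = $9,900.00
Subtotal: $115,908.00
Less 19% discount: −$22,022.52
Total: $115,908.00 − $22,022.52 = $93,885.48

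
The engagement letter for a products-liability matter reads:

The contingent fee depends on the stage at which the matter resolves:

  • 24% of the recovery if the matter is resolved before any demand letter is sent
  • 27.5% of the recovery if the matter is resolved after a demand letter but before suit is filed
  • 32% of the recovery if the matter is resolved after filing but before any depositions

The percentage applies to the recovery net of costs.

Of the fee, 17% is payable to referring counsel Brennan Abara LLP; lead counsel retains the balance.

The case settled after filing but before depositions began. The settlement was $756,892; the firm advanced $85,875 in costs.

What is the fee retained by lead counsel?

Fee base (net of costs): $756,892 − $85,875 = $671,017
The matter settled after filing but before depositions began, so the 32% rate applies.
$671,017 × 32% = $214,725.44
Referral share: 17% of $214,725.44 = $36,503.32; lead counsel retains $214,725.44 − $36,503.32 = $178,222.12.

$178,222.12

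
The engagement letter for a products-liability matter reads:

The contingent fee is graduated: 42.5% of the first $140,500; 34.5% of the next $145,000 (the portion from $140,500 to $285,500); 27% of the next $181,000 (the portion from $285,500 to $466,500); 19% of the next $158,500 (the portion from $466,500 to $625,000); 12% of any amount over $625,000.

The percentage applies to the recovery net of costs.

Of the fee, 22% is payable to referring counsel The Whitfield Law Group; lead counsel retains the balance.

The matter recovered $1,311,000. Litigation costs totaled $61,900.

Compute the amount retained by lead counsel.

Fee base (net of costs): $1,311,000 − $61,900 = $1,249,100
First $140,500 at 42.5% = $59,712.50
Next $145,000 at 34.5% = $50,025.00
Next $181,000 at 27% = $48,870.00
Next $158,500 at 19% = $30,115.00
Remaining $624,100 at 12% = $74,892.00
Fee: $59,712.50 + $50,025.00 + $48,870.00 + $30,115.00 + $74,892.00 = $263,614.50
Referral share: 22% of $263,614.50 = $57,995.19; lead counsel retains $263,614.50 − $57,995.19 = $205,619.31.

$205,619.31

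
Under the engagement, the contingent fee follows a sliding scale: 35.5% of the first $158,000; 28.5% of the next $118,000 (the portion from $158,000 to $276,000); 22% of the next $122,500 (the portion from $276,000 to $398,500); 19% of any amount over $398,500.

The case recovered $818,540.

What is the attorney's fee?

First $158,000 at 35.5% = $56,090.00
Next $118,000 at 28.5% = $33,630.00
Next $122,500 at 22% = $26,950.00
Remaining $420,040 at 19% = $79,807.60
Fee: $56,090.00 + $33,630.00 + $26,950.00 + $79,807.60 = $196,477.60

$196,477.60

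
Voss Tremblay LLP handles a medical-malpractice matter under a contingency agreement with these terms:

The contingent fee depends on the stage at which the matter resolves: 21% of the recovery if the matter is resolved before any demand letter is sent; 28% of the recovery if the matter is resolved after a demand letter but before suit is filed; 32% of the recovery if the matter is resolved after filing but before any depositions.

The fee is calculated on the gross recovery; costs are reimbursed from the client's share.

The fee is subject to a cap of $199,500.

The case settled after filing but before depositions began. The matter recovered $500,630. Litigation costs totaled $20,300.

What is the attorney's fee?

Fee base is the gross recovery, $500,630; costs are reimbursed separately.
The matter settled after filing but before depositions began, so the 32% rate applies.
$500,630 × 32% = $160,201.60
$160,201.60 is under the $199,500 cap.

$160,201.60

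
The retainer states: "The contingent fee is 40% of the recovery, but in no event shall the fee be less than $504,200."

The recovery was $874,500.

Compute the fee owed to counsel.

40% of $874,500 = $349,800.00
That is below the $504,200 minimum, so the minimum applies.

$504,200.00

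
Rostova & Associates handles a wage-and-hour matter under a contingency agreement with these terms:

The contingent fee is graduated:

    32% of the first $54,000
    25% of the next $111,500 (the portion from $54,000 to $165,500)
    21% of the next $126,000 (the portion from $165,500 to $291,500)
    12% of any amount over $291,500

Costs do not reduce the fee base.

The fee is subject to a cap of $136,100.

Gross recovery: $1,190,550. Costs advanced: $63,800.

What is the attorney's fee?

Fee base is the gross recovery, $1,190,550; costs are reimbursed separately.
First $54,000 at 32% = $17,280.00
Next $111,500 at 25% = $27,875.00
Next $126,000 at 21% = $26,460.00
Remaining $899,050 at 12% = $107,886.00
Fee: $17,280.00 + $27,875.00 + $26,460.00 + $107,886.00 = $179,501.00
$179,501.00 exceeds the $136,100 cap, so the fee is capped at $136,100.00.

$136,100.00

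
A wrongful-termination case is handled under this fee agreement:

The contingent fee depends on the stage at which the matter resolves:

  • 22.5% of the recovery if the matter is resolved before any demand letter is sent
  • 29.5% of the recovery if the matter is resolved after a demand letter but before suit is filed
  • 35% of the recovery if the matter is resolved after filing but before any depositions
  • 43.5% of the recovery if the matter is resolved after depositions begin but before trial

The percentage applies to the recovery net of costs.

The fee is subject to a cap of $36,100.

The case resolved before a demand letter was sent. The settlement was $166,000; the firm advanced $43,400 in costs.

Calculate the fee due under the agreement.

Fee base (net of costs): $166,000 − $43,400 = $122,600
The matter resolved before a demand letter was sent, so the 22.5% rate applies.
$122,600 × 22.5% = $27,585.00
$27,585.00 is under the $36,100 cap.

$27,585.00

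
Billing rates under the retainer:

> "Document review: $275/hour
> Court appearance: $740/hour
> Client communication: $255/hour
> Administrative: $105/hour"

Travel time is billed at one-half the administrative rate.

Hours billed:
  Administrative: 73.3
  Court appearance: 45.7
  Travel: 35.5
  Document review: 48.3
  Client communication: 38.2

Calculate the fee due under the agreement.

Document review: 48.3 × $275 = $13,282.50
Court appearance: 45.7 × $740 = $33,818.00
Client communication: 38.2 × $255 = $9,741.00
Administrative: 73.3 × $105 = $7,696.50
Subtotal: $13,282.50 + $33,818.00 + $9,741.00 + $7,696.50 = $64,538.00
Travel: 35.5 × ($105 ÷ 2) = 35.5 × $52.50 = $1,863.75
Total: $64,538.00 + $1,863.75 = $66,401.75

$66,401.75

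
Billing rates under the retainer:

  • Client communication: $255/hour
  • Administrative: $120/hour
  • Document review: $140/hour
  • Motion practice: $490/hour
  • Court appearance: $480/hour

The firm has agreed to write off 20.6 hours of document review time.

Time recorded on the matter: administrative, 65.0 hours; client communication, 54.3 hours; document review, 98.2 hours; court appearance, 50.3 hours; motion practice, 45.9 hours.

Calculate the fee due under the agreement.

$79,145.50

Client communication: 54.3 × $255 = $13,846.50
Administrative: 65.0 × $120 = $7,800.00
Document review: 98.2 × $140 = $13,748.00
Motion practice: 45.9 × $490 = $22,491.00
Court appearance: 50.3 × $480 = $24,144.00
Subtotal: $82,029.50
Write-off: 20.6 × $140 = $2,884.00
Total: $82,029.50 − $2,884.00 = $79,145.50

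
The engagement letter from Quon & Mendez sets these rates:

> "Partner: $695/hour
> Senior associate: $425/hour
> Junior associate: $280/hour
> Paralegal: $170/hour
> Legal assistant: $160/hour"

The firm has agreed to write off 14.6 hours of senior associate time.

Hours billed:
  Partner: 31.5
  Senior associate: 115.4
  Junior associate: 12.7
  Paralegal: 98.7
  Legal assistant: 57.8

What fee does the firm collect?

Partner: 31.5 × $695 = $21,892.50
Senior associate: 115.4 × $425 = $49,045.00
Junior associate: 12.7 × $280 = $3,556.00
Paralegal: 98.7 × $170 = $16,779.00
Legal assistant: 57.8 × $160 = $9,248.00
Subtotal: $100,520.50
Write-off: 14.6 × $425 = $6,205.00
Total: $100,520.50 − $6,205.00 = $94,315.50

$94,315.50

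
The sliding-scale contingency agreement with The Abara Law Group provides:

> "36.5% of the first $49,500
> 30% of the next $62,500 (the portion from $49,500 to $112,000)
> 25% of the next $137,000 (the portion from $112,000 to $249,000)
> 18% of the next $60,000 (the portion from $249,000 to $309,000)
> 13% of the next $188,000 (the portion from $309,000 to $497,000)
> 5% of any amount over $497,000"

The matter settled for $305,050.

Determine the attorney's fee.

$81,156.50

First $49,500 at 36.5% = $18,067.50
Next $62,500 at 30% = $18,750.00
Next $137,000 at 25% = $34,250.00
Remaining $56,050 at 18% = $10,089.00
Fee: $18,067.50 + $18,750.00 + $34,250.00 + $10,089.00 = $81,156.50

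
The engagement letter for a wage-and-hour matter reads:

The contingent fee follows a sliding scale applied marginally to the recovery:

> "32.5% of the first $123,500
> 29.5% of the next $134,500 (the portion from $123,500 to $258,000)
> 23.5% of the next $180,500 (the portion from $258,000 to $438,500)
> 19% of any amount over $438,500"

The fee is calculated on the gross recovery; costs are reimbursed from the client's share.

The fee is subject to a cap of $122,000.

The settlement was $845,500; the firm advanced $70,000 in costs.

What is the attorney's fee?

$122,000.00

Fee base is the gross recovery, $845,500; costs are reimbursed separately.
First $123,500 at 32.5% = $40,137.50
Next $134,500 at 29.5% = $39,677.50
Next $180,500 at 23.5% = $42,417.50
Remaining $407,000 at 19% = $77,330.00
Fee: $40,137.50 + $39,677.50 + $42,417.50 + $77,330.00 = $199,562.50
$199,562.50 exceeds the $122,000 cap, so the fee is capped at $122,000.00.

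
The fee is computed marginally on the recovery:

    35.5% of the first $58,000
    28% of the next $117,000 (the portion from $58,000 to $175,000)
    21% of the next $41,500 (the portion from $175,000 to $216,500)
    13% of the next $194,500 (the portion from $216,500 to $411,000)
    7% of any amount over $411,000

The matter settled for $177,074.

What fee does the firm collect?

First $58,000 at 35.5% = $20,590.00
Next $117,000 at 28% = $32,760.00
Remaining $2,074 at 21% = $435.54
Fee: $20,590.00 + $32,760.00 + $435.54 = $53,785.54

$53,785.54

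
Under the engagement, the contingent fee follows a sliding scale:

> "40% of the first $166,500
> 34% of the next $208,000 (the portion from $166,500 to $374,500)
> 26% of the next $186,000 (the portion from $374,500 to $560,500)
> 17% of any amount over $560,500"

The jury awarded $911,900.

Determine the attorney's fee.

First $166,500 at 40% = $66,600.00
Next $208,000 at 34% = $70,720.00
Next $186,000 at 26% = $48,360.00
Remaining $351,400 at 17% = $59,738.00
Fee: $66,600.00 + $70,720.00 + $48,360.00 + $59,738.00 = $245,418.00

$245,418.00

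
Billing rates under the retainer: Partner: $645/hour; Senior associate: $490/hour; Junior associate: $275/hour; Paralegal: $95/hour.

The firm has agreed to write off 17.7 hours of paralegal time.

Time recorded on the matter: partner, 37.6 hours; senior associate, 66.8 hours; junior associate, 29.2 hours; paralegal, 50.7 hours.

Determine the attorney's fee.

Partner: 37.6 × $645 = $24,252.00
Senior associate: 66.8 × $490 = $32,732.00
Junior associate: 29.2 × $275 = $8,030.00
Paralegal: 50.7 × $95 = $4,816.50
Subtotal: $69,830.50
Write-off: 17.7 × $95 = $1,681.50
Total: $69,830.50 − $1,681.50 = $68,149.00

$68,149.00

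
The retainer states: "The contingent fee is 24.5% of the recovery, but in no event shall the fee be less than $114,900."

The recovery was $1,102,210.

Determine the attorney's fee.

24.5% of $1,102,210 = $270,041.45
That exceeds the $114,900 minimum.

$270,041.45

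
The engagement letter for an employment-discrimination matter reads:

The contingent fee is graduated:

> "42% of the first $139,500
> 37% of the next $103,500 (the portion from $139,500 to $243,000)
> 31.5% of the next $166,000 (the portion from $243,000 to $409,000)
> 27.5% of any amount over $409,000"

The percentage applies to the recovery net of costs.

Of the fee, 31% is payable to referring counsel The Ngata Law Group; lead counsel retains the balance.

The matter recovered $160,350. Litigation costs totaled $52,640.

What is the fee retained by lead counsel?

$31,214.36

Fee base (net of costs): $160,350 − $52,640 = $107,710
First $107,710 at 42% = $45,238.20
Referral share: 31% of $45,238.20 = $14,023.84; lead counsel retains $45,238.20 − $14,023.84 = $31,214.36.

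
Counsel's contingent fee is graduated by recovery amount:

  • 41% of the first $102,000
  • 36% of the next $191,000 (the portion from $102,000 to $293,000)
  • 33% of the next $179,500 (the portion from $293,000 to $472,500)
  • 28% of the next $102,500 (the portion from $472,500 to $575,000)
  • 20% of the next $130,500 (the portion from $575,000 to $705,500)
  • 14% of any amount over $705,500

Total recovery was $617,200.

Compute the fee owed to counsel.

First $102,000 at 41% = $41,820.00
Next $191,000 at 36% = $68,760.00
Next $179,500 at 33% = $59,235.00
Next $102,500 at 28% = $28,700.00
Remaining $42,200 at 20% = $8,440.00
Fee: $41,820.00 + $68,760.00 + $59,235.00 + $28,700.00 + $8,440.00 = $206,955.00

$206,955.00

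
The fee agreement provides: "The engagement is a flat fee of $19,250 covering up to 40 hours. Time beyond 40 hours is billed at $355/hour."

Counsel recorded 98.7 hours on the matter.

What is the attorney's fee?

Flat fee: $19,250.00
Excess hours: 98.7 − 40 = 58.7
Overrun: 58.7 × $355 = $20,838.50
Total: $19,250.00 + $20,838.50 = $40,088.50

$40,088.50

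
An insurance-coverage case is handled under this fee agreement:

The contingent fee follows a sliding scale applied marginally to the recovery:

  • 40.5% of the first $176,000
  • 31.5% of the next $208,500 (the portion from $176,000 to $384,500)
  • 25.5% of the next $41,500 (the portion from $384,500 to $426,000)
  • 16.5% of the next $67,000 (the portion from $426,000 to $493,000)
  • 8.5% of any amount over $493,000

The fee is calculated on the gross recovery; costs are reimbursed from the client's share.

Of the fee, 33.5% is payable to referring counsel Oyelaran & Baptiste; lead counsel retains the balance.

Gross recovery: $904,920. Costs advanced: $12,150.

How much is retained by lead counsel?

$128,749.45

Fee base is the gross recovery, $904,920; costs are reimbursed separately.
First $176,000 at 40.5% = $71,280.00
Next $208,500 at 31.5% = $65,677.50
Next $41,500 at 25.5% = $10,582.50
Next $67,000 at 16.5% = $11,055.00
Remaining $411,920 at 8.5% = $35,013.20
Fee: $71,280.00 + $65,677.50 + $10,582.50 + $11,055.00 + $35,013.20 = $193,608.20
Referral share: 33.5% of $193,608.20 = $64,858.75; lead counsel retains $193,608.20 − $64,858.75 = $128,749.45.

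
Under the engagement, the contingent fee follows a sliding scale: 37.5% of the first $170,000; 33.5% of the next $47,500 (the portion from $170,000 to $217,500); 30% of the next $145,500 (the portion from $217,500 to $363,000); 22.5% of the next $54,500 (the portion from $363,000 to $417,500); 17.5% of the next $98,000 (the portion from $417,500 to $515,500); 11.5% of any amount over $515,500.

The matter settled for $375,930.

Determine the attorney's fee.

First $170,000 at 37.5% = $63,750.00
Next $47,500 at 33.5% = $15,912.50
Next $145,500 at 30% = $43,650.00
Remaining $12,930 at 22.5% = $2,909.25
Fee: $63,750.00 + $15,912.50 + $43,650.00 + $2,909.25 = $126,221.75

$126,221.75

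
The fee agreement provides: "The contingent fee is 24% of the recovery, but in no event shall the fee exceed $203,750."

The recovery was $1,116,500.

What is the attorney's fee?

24% of $1,116,500 = $267,960.00
That exceeds the $203,750 cap, so the fee is capped at $203,750.

$203,750.00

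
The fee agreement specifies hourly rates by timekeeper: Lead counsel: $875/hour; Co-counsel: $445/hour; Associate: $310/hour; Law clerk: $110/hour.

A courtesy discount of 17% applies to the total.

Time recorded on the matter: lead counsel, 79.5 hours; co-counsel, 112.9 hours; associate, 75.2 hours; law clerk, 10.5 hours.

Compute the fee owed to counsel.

$119,744.10

Lead counsel: 79.5 × $875 = $69,562.50
Co-counsel: 112.9 × $445 = $50,240.50
Associate: 75.2 × $310 = $23,312.00
Law clerk: 10.5 × $110 = $1,155.00
Subtotal: $144,270.00
Less 17% discount: −$24,525.90
Total: $144,270.00 − $24,525.90 = $119,744.10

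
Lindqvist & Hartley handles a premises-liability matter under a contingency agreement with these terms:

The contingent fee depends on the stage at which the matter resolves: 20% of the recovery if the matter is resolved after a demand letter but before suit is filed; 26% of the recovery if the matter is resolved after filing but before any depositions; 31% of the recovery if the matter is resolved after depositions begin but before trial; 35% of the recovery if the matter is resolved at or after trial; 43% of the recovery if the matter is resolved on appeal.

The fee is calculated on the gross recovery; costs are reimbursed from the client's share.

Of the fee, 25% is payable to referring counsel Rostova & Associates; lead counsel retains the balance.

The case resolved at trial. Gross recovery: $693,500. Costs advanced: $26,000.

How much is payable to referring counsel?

$60,681.25

Fee base is the gross recovery, $693,500; costs are reimbursed separately.
The matter resolved at trial, so the 35% rate applies.
$693,500 × 35% = $242,725.00
Referral share: 25% of $242,725.00 = $60,681.25; lead counsel retains $242,725.00 − $60,681.25 = $182,043.75.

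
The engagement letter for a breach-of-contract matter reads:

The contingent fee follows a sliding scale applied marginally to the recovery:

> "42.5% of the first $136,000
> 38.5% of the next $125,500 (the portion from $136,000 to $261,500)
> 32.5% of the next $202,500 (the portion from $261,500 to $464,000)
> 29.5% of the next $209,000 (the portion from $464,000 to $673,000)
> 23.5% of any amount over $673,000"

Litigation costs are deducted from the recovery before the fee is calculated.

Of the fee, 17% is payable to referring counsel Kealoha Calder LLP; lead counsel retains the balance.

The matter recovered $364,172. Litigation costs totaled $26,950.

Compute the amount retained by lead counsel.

$108,503.53

Fee base (net of costs): $364,172 − $26,950 = $337,222
First $136,000 at 42.5% = $57,800.00
Next $125,500 at 38.5% = $48,317.50
Remaining $75,722 at 32.5% = $24,609.65
Fee: $57,800.00 + $48,317.50 + $24,609.65 = $130,727.15
Referral share: 17% of $130,727.15 = $22,223.62; lead counsel retains $130,727.15 − $22,223.62 = $108,503.53.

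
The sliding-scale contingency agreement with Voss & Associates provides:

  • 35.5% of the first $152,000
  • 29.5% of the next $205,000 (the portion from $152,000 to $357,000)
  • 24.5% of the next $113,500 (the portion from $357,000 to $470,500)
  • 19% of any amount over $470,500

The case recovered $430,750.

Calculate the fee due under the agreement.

$132,503.75

First $152,000 at 35.5% = $53,960.00
Next $205,000 at 29.5% = $60,475.00
Remaining $73,750 at 24.5% = $18,068.75
Fee: $53,960.00 + $60,475.00 + $18,068.75 = $132,503.75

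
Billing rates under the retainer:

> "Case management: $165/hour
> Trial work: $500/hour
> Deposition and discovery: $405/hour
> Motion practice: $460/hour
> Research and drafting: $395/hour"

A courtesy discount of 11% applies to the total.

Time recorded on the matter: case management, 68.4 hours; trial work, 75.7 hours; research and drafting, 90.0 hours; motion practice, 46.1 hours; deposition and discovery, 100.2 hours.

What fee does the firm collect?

$130,360.97

Case management: 68.4 × $165 = $11,286.00
Trial work: 75.7 × $500 = $37,850.00
Deposition and discovery: 100.2 × $405 = $40,581.00
Motion practice: 46.1 × $460 = $21,206.00
Research and drafting: 90.0 × $395 = $35,550.00
Subtotal: $146,473.00
Less 11% discount: −$16,112.03
Total: $146,473.00 − $16,112.03 = $130,360.97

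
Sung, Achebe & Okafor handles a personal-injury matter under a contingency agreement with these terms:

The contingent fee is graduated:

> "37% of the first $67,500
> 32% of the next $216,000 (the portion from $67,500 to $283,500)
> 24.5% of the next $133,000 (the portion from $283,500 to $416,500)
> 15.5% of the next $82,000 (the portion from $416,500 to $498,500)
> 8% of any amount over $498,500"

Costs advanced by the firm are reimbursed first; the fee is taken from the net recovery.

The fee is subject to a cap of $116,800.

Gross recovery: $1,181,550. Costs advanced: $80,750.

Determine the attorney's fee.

Fee base (net of costs): $1,181,550 − $80,750 = $1,100,800
First $67,500 at 37% = $24,975.00
Next $216,000 at 32% = $69,120.00
Next $133,000 at 24.5% = $32,585.00
Next $82,000 at 15.5% = $12,710.00
Remaining $602,300 at 8% = $48,184.00
Fee: $24,975.00 + $69,120.00 + $32,585.00 + $12,710.00 + $48,184.00 = $187,574.00
$187,574.00 exceeds the $116,800 cap, so the fee is capped at $116,800.00.

$116,800.00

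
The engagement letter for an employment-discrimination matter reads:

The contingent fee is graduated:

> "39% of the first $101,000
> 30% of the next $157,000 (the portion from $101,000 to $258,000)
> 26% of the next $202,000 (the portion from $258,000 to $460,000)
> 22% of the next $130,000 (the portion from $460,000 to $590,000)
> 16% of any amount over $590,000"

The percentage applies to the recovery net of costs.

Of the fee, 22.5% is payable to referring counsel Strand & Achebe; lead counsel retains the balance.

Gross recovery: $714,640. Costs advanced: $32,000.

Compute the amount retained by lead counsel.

Fee base (net of costs): $714,640 − $32,000 = $682,640
First $101,000 at 39% = $39,390.00
Next $157,000 at 30% = $47,100.00
Next $202,000 at 26% = $52,520.00
Next $130,000 at 22% = $28,600.00
Remaining $92,640 at 16% = $14,822.40
Fee: $39,390.00 + $47,100.00 + $52,520.00 + $28,600.00 + $14,822.40 = $182,432.40
Referral share: 22.5% of $182,432.40 = $41,047.29; lead counsel retains $182,432.40 − $41,047.29 = $141,385.11.

$141,385.11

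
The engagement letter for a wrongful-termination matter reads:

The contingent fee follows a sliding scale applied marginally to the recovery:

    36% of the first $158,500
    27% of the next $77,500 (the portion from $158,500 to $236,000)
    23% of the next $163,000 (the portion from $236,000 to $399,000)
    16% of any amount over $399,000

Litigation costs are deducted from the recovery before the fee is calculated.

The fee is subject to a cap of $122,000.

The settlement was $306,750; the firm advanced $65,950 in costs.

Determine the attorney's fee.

Fee base (net of costs): $306,750 − $65,950 = $240,800
First $158,500 at 36% = $57,060.00
Next $77,500 at 27% = $20,925.00
Remaining $4,800 at 23% = $1,104.00
Fee: $57,060.00 + $20,925.00 + $1,104.00 = $79,089.00
$79,089.00 is under the $122,000 cap.

$79,089.00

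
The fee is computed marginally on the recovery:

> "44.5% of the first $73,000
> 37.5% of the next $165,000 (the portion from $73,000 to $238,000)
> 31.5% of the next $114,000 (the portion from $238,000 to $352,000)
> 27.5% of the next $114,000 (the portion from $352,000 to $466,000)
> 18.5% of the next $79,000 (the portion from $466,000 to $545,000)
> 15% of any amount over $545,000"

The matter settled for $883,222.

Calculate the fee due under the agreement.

First $73,000 at 44.5% = $32,485.00
Next $165,000 at 37.5% = $61,875.00
Next $114,000 at 31.5% = $35,910.00
Next $114,000 at 27.5% = $31,350.00
Next $79,000 at 18.5% = $14,615.00
Remaining $338,222 at 15% = $50,733.30
Fee: $32,485.00 + $61,875.00 + $35,910.00 + $31,350.00 + $14,615.00 + $50,733.30 = $226,968.30

$226,968.30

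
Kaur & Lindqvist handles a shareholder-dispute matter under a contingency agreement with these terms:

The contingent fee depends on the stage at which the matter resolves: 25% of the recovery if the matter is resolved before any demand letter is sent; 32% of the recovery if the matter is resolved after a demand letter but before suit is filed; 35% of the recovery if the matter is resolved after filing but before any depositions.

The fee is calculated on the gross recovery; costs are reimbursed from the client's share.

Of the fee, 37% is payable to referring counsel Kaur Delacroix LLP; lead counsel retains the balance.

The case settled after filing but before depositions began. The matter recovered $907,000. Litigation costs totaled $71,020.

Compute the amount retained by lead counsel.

$199,993.50

Fee base is the gross recovery, $907,000; costs are reimbursed separately.
The matter settled after filing but before depositions began, so the 35% rate applies.
$907,000 × 35% = $317,450.00
Referral share: 37% of $317,450.00 = $117,456.50; lead counsel retains $317,450.00 − $117,456.50 = $199,993.50.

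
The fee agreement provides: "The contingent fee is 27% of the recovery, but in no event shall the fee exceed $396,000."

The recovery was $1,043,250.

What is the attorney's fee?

27% of $1,043,250 = $281,677.50
That is under the $396,000 cap.

$281,677.50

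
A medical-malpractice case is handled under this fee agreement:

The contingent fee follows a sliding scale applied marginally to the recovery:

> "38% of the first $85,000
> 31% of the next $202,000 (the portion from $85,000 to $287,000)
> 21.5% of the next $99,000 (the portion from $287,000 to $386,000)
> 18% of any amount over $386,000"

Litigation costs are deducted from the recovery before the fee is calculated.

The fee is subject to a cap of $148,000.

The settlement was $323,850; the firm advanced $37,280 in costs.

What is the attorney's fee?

$94,786.70

Fee base (net of costs): $323,850 − $37,280 = $286,570
First $85,000 at 38% = $32,300.00
Remaining $201,570 at 31% = $62,486.70
Fee: $32,300.00 + $62,486.70 = $94,786.70
$94,786.70 is under the $148,000 cap.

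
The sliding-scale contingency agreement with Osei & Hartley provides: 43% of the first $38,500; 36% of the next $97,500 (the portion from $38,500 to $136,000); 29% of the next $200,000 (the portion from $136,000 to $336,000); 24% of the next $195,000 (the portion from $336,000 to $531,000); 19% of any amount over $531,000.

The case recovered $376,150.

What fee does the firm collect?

$119,291.00

First $38,500 at 43% = $16,555.00
Next $97,500 at 36% = $35,100.00
Next $200,000 at 29% = $58,000.00
Remaining $40,150 at 24% = $9,636.00
Fee: $16,555.00 + $35,100.00 + $58,000.00 + $9,636.00 = $119,291.00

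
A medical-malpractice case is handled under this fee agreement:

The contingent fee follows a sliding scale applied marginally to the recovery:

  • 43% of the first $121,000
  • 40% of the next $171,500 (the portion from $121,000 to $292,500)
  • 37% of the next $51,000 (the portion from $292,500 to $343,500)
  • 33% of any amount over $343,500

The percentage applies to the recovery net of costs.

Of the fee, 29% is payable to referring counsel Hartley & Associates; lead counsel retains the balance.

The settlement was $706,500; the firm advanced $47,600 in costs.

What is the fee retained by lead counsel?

Fee base (net of costs): $706,500 − $47,600 = $658,900
First $121,000 at 43% = $52,030.00
Next $171,500 at 40% = $68,600.00
Next $51,000 at 37% = $18,870.00
Remaining $315,400 at 33% = $104,082.00
Fee: $52,030.00 + $68,600.00 + $18,870.00 + $104,082.00 = $243,582.00
Referral share: 29% of $243,582.00 = $70,638.78; lead counsel retains $243,582.00 − $70,638.78 = $172,943.22.

$172,943.22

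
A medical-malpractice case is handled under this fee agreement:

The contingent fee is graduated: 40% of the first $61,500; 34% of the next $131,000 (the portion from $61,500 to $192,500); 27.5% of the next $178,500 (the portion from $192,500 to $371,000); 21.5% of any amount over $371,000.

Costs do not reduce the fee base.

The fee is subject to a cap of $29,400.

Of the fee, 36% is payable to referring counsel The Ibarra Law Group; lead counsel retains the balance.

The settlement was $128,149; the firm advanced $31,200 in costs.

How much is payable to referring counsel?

Fee base is the gross recovery, $128,149; costs are reimbursed separately.
First $61,500 at 40% = $24,600.00
Remaining $66,649 at 34% = $22,660.66
Fee: $24,600.00 + $22,660.66 = $47,260.66
$47,260.66 exceeds the $29,400 cap, so the fee is capped at $29,400.00.
Referral share: 36% of $29,400.00 = $10,584.00; lead counsel retains $29,400.00 − $10,584.00 = $18,816.00.

$10,584.00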